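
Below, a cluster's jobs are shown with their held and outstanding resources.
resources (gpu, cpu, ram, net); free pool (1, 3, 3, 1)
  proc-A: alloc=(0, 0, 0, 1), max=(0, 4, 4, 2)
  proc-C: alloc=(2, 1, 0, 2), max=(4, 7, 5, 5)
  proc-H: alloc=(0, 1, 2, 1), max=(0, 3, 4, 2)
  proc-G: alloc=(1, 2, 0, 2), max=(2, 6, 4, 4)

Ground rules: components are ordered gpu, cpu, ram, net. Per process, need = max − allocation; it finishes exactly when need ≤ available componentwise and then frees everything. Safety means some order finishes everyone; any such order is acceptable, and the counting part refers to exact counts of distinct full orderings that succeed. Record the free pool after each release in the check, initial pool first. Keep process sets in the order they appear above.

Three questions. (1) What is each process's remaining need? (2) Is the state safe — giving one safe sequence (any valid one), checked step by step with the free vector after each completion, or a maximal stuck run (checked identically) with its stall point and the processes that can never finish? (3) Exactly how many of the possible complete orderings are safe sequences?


(1) Need matrix, components ordered gpu, cpu, ram, net:
  proc-A: (0, 4, 4, 1)
  proc-C: (2, 6, 5, 3)
  proc-H: (0, 2, 2, 1)
  proc-G: (1, 4, 4, 2)
(2) The state is SAFE; one workable sequence: proc-H, proc-G, proc-C, proc-A.
Key observation: the first exact fit in this order is proc-H — it needs (0, 2, 2, 1) with (1, 3, 3, 1) free, meeting a requested resource to the last unit.
Check, step by step:
  pool = (1, 3, 3, 1)
  proc-H: need (0, 2, 2, 1) fits (1, 3, 3, 1); releases (0, 1, 2, 1), pool now (1, 4, 5, 2)
  proc-G: need (1, 4, 4, 2) fits (1, 4, 5, 2); releases (1, 2, 0, 2), pool now (2, 6, 5, 4)
  proc-C: need (2, 6, 5, 3) fits (2, 6, 5, 4); releases (2, 1, 0, 2), pool now (4, 7, 5, 6)
  proc-A: need (0, 4, 4, 1) fits (4, 7, 5, 6); releases (0, 0, 0, 1), pool now (4, 7, 5, 7)
(3) The exact count: 3 of the possible complete orderings are safe sequences.


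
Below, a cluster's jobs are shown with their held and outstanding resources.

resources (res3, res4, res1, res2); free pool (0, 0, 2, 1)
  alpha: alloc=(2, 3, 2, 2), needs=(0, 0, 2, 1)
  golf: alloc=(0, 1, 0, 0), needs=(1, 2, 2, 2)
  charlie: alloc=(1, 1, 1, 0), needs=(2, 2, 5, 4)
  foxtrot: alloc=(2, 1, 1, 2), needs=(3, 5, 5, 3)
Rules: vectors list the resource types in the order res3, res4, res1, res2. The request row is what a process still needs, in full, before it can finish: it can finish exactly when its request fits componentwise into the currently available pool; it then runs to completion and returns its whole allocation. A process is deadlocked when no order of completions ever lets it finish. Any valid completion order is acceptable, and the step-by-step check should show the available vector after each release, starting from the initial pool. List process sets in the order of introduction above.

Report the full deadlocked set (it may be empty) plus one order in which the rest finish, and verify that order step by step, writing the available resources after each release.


The deadlocked set is charlie and foxtrot.
Key observation: alpha, golf can finish, but then (2, 4, 4, 3) is all there is, and the blocked group's res1 demands exceed it.
A valid finishing order for the others: alpha, golf. Check, step by step:
  pool = (0, 0, 2, 1)
  alpha: need (0, 0, 2, 1) fits (0, 0, 2, 1); releases (2, 3, 2, 2), pool now (2, 3, 4, 3)
  golf: need (1, 2, 2, 2) fits (2, 3, 4, 3); releases (0, 1, 0, 0), pool now (2, 4, 4, 3)
The blocked processes can never fit:
  charlie cannot run: need (2, 2, 5, 4) vs free (2, 4, 4, 3) (insufficient res1 and res2)
  foxtrot cannot run: need (3, 5, 5, 3) vs free (2, 4, 4, 3) (insufficient res3, res4 and res1)


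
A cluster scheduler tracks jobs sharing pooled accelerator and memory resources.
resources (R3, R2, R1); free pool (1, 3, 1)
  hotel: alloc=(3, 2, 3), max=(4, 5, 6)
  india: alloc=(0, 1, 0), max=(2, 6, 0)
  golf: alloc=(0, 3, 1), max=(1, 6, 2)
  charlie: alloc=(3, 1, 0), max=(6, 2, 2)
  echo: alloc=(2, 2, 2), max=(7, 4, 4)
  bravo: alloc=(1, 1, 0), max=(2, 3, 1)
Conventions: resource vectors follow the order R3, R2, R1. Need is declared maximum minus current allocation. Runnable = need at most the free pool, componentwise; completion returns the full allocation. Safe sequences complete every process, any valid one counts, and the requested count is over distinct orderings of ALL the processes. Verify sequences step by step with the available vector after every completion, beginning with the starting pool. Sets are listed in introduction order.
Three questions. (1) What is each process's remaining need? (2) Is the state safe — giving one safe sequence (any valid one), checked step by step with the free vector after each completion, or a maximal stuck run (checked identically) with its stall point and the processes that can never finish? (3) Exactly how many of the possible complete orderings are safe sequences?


(1) Remaining need (order R3, R2, R1):
  hotel: (1, 3, 3)
  india: (2, 5, 0)
  golf: (1, 3, 1)
  charlie: (3, 1, 2)
  echo: (5, 2, 2)
  bravo: (1, 2, 1)
(2) UNSAFE — no complete ordering exists.
Key observation: after golf, bravo, india the pool peaks at (2, 8, 2), and each blocked process is short somewhere: hotel on R1; charlie on R3; echo on R3.
The run golf, bravo, india cannot be extended any further. Step-by-step check:
  pool = (1, 3, 1)
  run golf (needs (1, 3, 1), free (1, 3, 1)); after release of (0, 3, 1) the pool is (1, 6, 2)
  run bravo (needs (1, 2, 1), free (1, 6, 2)); after release of (1, 1, 0) the pool is (2, 7, 2)
  run india (needs (2, 5, 0), free (2, 7, 2)); after release of (0, 1, 0) the pool is (2, 8, 2)
  hotel still needs (1, 3, 3) but only (2, 8, 2) is free — short on R1
  charlie still needs (3, 1, 2) but only (2, 8, 2) is free — short on R3
  echo still needs (5, 2, 2) but only (2, 8, 2) is free — short on R3
Never able to finish: hotel, charlie and echo.
(3) Precisely 0 of the possible complete orderings are safe sequences.


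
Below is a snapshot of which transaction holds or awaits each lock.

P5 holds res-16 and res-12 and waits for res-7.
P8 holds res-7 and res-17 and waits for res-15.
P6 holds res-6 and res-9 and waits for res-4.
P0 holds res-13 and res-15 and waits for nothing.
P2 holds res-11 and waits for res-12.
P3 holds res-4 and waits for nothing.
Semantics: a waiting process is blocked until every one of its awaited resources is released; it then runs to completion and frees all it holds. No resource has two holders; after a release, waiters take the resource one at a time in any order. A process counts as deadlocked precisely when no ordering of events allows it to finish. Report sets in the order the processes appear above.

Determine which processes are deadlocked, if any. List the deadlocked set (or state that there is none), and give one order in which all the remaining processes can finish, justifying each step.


No process is deadlocked.
Key observation: the wait graph is acyclic; completion cascades from the unblocked processes through everyone else.
A valid finishing order for the others: P0, P8, P5, P3, P2, P6.
Verifying each step:
  P0: no waits; runs immediately, freeing res-13 and res-15
  P8 waits on res-15 — all released -> runs and releases res-7 and res-17
  P5 waits on res-7 — all released -> runs and releases res-16 and res-12
  P3: no waits; runs immediately, freeing res-4
  P2 waits on res-12 — all released -> runs and releases res-11
  P6 waits on res-4 — all released -> runs and releases res-6 and res-9


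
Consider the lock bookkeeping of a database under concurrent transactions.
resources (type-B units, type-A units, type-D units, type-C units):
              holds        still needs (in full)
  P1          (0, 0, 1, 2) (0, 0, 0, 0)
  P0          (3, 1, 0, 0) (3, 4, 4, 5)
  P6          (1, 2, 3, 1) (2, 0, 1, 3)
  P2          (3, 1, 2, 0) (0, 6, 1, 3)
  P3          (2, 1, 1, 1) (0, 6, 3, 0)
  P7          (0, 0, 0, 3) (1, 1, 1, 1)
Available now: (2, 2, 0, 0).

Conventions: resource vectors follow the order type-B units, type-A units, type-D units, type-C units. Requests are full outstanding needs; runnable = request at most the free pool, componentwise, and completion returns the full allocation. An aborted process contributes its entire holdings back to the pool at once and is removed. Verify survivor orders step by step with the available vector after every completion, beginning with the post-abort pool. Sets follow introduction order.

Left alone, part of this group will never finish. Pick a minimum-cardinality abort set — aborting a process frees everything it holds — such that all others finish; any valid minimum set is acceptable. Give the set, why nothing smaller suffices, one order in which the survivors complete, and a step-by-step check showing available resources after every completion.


Abort P2.
Key observation: P3 could never have finished before the abort; with (3, 1, 2, 0) returned by P2, it fits at step 5.
No smaller set exists: with zero aborts the deadlock remains.
One survivor order: P1, P7, P6, P0, P3. Verifying each step (post-abort pool first):
  pool = (5, 3, 2, 0)
  P1 needs (0, 0, 0, 0) <= (5, 3, 2, 0) -> finishes; pool += (0, 0, 1, 2) = (5, 3, 3, 2)
  P7 needs (1, 1, 1, 1) <= (5, 3, 3, 2) -> finishes; pool += (0, 0, 0, 3) = (5, 3, 3, 5)
  P6 needs (2, 0, 1, 3) <= (5, 3, 3, 5) -> finishes; pool += (1, 2, 3, 1) = (6, 5, 6, 6)
  P0 needs (3, 4, 4, 5) <= (6, 5, 6, 6) -> finishes; pool += (3, 1, 0, 0) = (9, 6, 6, 6)
  P3 needs (0, 6, 3, 0) <= (9, 6, 6, 6) -> finishes; pool += (2, 1, 1, 1) = (11, 7, 7, 7)


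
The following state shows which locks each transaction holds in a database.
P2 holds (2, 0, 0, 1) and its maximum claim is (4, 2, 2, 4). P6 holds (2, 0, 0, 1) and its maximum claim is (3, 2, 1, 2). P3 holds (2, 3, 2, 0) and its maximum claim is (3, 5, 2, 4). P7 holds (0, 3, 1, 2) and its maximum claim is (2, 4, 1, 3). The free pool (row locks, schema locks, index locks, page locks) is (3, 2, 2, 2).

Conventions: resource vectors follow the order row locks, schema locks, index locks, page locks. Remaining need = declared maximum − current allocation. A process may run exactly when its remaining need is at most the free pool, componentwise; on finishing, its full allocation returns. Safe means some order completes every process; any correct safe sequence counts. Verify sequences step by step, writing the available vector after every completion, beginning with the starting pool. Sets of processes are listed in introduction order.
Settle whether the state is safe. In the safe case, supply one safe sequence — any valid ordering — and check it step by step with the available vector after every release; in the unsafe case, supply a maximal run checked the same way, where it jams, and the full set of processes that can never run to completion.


SAFE — a valid safe sequence is P7, P3, P2, P6.
Key observation: the first exact fit in this order is P3 — it needs (1, 2, 0, 4) with (3, 5, 3, 4) free, meeting a requested resource to the last unit.
Verifying each step:
  pool = (3, 2, 2, 2)
  P7 needs (2, 1, 0, 1) <= (3, 2, 2, 2) -> finishes; pool += (0, 3, 1, 2) = (3, 5, 3, 4)
  P3 needs (1, 2, 0, 4) <= (3, 5, 3, 4) -> finishes; pool += (2, 3, 2, 0) = (5, 8, 5, 4)
  P2 needs (2, 2, 2, 3) <= (5, 8, 5, 4) -> finishes; pool += (2, 0, 0, 1) = (7, 8, 5, 5)
  P6 needs (1, 2, 1, 1) <= (7, 8, 5, 5) -> finishes; pool += (2, 0, 0, 1) = (9, 8, 5, 6)


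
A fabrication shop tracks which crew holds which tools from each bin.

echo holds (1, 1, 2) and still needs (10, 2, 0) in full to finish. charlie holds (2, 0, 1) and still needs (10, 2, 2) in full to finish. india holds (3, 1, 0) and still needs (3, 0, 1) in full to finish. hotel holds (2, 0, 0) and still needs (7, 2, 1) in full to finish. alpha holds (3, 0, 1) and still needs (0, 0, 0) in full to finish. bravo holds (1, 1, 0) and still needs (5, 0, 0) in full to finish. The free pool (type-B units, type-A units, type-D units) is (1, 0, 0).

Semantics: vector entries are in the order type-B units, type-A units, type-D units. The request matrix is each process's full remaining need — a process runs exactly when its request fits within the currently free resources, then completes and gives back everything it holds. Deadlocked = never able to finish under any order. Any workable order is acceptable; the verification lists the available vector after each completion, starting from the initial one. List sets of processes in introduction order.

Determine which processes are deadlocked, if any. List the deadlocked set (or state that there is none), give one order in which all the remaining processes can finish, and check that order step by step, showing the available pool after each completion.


No process is deadlocked.
Key observation: there is always a runnable process — alpha first — so the state unwinds completely.
One completion order for the rest: alpha, india, bravo, hotel, echo, charlie. Verifying each step:
  pool = (1, 0, 0)
  alpha: need (0, 0, 0) fits (1, 0, 0); releases (3, 0, 1), pool now (4, 0, 1)
  india: need (3, 0, 1) fits (4, 0, 1); releases (3, 1, 0), pool now (7, 1, 1)
  bravo: need (5, 0, 0) fits (7, 1, 1); releases (1, 1, 0), pool now (8, 2, 1)
  hotel: need (7, 2, 1) fits (8, 2, 1); releases (2, 0, 0), pool now (10, 2, 1)
  echo: need (10, 2, 0) fits (10, 2, 1); releases (1, 1, 2), pool now (11, 3, 3)
  charlie: need (10, 2, 2) fits (11, 3, 3); releases (2, 0, 1), pool now (13, 3, 4)


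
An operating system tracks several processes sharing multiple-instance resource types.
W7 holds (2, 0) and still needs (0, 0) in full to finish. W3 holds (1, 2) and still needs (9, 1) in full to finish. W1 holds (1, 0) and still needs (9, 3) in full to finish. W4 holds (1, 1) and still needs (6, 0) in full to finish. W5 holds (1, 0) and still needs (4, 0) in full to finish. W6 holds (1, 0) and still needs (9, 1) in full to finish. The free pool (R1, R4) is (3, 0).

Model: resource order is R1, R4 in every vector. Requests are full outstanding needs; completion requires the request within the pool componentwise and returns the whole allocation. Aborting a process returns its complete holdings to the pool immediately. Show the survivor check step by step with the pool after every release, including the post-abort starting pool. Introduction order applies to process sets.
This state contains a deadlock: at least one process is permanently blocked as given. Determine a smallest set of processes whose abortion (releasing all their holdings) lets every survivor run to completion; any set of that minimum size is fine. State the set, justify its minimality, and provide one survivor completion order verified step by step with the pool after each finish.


The answer: abort W1 and W6.
Key observation: W3 had no path to completion before; after the abort of W1 and W6 ((2, 0) returned), step 4 is where it fits.
Minimality, checking each single-abort alternative: W7 alone leaves W3 blocked (short on R1); W3 alone leaves W1 blocked (short on R1); W1 alone leaves W3 blocked (short on R1); W4 alone leaves W3 blocked (short on R1); W5 alone leaves W3 blocked (short on R1); W6 alone leaves W3 blocked (short on R1).
The survivors complete as W5, W7, W4, W3. Step-by-step check (starting from the post-abort pool):
  pool = (5, 0)
  W5: need (4, 0) fits (5, 0); releases (1, 0), pool now (6, 0)
  W7: need (0, 0) fits (6, 0); releases (2, 0), pool now (8, 0)
  W4: need (6, 0) fits (8, 0); releases (1, 1), pool now (9, 1)
  W3: need (9, 1) fits (9, 1); releases (1, 2), pool now (10, 3)


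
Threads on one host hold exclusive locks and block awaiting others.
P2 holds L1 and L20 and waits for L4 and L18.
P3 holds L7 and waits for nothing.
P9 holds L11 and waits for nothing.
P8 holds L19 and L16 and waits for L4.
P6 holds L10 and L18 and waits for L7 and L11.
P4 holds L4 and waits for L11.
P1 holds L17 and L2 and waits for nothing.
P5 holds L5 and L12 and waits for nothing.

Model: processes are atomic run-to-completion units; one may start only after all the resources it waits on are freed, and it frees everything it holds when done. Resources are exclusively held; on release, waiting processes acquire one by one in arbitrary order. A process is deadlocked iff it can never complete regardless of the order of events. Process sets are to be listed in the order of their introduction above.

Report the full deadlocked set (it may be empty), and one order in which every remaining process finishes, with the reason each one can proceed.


The deadlocked set is empty.
Key observation: although several processes wait, no cycle exists — each chain bottoms out at a free runner.
The rest can finish in the order P3, P9, P6, P4, P2, P1, P5, P8.
Step-by-step check:
  run P3 (it waits on nothing); releases L7
  run P9 (it waits on nothing); releases L11
  P6: everything it awaited (L7 and L11) is free; runs, freeing L10 and L18
  P4: everything it awaited (L11) is free; runs, freeing L4
  P2: everything it awaited (L4 and L18) is free; runs, freeing L1 and L20
  run P1 (it waits on nothing); releases L17 and L2
  run P5 (it waits on nothing); releases L5 and L12
  P8: everything it awaited (L4) is free; runs, freeing L19 and L16


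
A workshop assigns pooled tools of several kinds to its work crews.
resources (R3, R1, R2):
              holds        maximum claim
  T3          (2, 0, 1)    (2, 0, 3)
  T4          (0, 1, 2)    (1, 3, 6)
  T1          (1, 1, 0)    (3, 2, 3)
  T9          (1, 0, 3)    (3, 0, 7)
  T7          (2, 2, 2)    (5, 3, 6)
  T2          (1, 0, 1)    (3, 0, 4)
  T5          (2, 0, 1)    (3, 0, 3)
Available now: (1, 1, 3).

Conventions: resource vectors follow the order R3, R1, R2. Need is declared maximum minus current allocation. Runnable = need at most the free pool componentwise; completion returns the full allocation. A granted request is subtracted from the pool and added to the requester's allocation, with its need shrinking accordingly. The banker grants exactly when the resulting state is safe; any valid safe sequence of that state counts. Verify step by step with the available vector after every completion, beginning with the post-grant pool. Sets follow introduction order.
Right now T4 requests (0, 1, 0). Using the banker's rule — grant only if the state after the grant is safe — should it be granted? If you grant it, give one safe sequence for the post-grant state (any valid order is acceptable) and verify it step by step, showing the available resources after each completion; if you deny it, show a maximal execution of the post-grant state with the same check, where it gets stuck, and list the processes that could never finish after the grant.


DENY — the pretend-granted state is unsafe.
Key observation: after T5, T3, T9, T2 complete, (7, 0, 9) is the best the pool ever gets, yet each leftover process wants more R1.
Pretend the grant happened; the run T5, T3, T9, T2 goes as far as possible. Walking it through:
  pool = (1, 0, 3)
  run T5 (needs (1, 0, 2), free (1, 0, 3)); after release of (2, 0, 1) the pool is (3, 0, 4)
  run T3 (needs (0, 0, 2), free (3, 0, 4)); after release of (2, 0, 1) the pool is (5, 0, 5)
  run T9 (needs (2, 0, 4), free (5, 0, 5)); after release of (1, 0, 3) the pool is (6, 0, 8)
  run T2 (needs (2, 0, 3), free (6, 0, 8)); after release of (1, 0, 1) the pool is (7, 0, 9)
  T4 still needs (1, 1, 4) but only (7, 0, 9) is free — short on R1
  T1 still needs (2, 1, 3) but only (7, 0, 9) is free — short on R1
  T7 still needs (3, 1, 4) but only (7, 0, 9) is free — short on R1
Had the request been granted, T4, T1 and T7 could never finish.


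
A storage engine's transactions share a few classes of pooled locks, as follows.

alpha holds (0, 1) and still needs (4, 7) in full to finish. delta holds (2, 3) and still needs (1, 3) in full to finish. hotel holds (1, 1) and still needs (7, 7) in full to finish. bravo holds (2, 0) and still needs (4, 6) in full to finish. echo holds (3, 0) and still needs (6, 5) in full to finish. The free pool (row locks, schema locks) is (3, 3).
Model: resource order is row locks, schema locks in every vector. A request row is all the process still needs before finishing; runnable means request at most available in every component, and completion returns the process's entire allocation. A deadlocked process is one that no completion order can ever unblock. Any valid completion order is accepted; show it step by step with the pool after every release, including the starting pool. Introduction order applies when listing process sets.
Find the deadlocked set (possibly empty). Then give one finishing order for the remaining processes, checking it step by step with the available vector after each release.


Deadlocked set: alpha and hotel.
Key observation: even finishing delta, bravo, echo leaves just (10, 6) free — too little schema locks for any of the remaining processes.
One completion order for the rest: delta, bravo, echo. Verifying each step:
  pool = (3, 3)
  delta needs (1, 3) <= (3, 3) -> finishes; pool += (2, 3) = (5, 6)
  bravo needs (4, 6) <= (5, 6) -> finishes; pool += (2, 0) = (7, 6)
  echo needs (6, 5) <= (7, 6) -> finishes; pool += (3, 0) = (10, 6)
The stuck group stays short no matter what:
  alpha still needs (4, 7) but only (10, 6) is free — short on schema locks
  hotel still needs (7, 7) but only (10, 6) is free — short on schema locks


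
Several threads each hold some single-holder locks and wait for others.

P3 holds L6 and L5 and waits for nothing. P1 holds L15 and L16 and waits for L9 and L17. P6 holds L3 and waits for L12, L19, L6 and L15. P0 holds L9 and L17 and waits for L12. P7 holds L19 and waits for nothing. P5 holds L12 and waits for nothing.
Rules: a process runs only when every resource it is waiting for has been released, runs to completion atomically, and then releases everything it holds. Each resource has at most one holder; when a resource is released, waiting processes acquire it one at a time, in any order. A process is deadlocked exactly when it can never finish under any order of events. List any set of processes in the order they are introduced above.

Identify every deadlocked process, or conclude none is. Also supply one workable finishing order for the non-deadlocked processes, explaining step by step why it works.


Nothing here is deadlocked.
Key observation: the wait graph is acyclic; completion cascades from the unblocked processes through everyone else.
A valid finishing order for the others: P3, P5, P0, P7, P1, P6.
Walking it through:
  P3 waits on nothing -> runs at once and releases L6 and L5
  P5 waits on nothing -> runs at once and releases L12
  run P0 (all its waits — L12 — are resolved); releases L9 and L17
  P7 waits on nothing -> runs at once and releases L19
  run P1 (all its waits — L9 and L17 — are resolved); releases L15 and L16
  run P6 (all its waits — L12, L19, L6 and L15 — are resolved); releases L3


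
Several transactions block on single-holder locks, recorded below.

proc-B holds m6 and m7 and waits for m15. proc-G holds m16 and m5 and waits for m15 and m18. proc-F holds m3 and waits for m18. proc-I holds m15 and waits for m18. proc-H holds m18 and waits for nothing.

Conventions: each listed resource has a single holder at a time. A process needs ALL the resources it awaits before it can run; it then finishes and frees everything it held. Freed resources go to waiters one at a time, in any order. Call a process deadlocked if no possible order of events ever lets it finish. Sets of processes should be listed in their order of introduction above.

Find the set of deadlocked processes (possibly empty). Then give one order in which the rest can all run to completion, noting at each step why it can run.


No process is deadlocked.
Key observation: the wait relation is loop-free; peeling off processes with no waits unwinds the whole state.
One completion order for the rest: proc-H, proc-F, proc-I, proc-G, proc-B.
Verifying each step:
  proc-H waits on nothing -> runs at once and releases m18
  run proc-F (all its waits — m18 — are resolved); releases m3
  run proc-I (all its waits — m18 — are resolved); releases m15
  run proc-G (all its waits — m15 and m18 — are resolved); releases m16 and m5
  run proc-B (all its waits — m15 — are resolved); releases m6 and m7


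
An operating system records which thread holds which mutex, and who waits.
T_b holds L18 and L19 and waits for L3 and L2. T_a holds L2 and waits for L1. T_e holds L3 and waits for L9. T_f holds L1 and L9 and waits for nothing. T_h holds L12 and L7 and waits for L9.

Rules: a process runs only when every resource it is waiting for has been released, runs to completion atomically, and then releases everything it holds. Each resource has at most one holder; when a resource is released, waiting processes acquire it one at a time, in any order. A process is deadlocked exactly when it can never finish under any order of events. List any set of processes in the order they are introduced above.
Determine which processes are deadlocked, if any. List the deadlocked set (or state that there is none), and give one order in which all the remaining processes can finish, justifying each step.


Nothing here is deadlocked.
Key observation: all waits point, directly or indirectly, at processes that can finish, so nothing is permanently blocked.
The rest can finish in the order T_f, T_a, T_e, T_h, T_b.
Verifying each step:
  run T_f (it waits on nothing); releases L1 and L9
  T_a waits on L1 — all released -> runs and releases L2
  T_e waits on L9 — all released -> runs and releases L3
  T_h waits on L9 — all released -> runs and releases L12 and L7
  T_b waits on L3 and L2 — all released -> runs and releases L18 and L19


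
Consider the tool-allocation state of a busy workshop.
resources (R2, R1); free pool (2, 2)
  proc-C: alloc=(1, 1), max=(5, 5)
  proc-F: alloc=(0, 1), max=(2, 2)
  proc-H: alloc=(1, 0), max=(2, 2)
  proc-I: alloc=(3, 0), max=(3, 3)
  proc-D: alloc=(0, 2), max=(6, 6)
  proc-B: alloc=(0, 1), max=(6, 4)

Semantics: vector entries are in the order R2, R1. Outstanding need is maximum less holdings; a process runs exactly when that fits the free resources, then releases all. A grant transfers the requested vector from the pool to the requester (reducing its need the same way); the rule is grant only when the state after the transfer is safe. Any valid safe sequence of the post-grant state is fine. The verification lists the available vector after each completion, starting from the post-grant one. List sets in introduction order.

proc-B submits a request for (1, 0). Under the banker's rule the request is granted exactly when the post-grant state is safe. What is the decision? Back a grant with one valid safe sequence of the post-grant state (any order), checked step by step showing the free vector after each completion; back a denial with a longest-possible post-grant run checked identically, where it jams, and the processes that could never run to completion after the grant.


GRANT — the state after the grant stays safe, e.g. via proc-H, proc-F, proc-I, proc-B, proc-D, proc-C.
Key observation: granting shrinks the pool to (1, 2), yet proc-H still fits and the chain goes through.
Check on the post-grant state, step by step:
  pool = (1, 2)
  proc-H: need (1, 2) fits (1, 2); releases (1, 0), pool now (2, 2)
  proc-F: need (2, 1) fits (2, 2); releases (0, 1), pool now (2, 3)
  proc-I: need (0, 3) fits (2, 3); releases (3, 0), pool now (5, 3)
  proc-B: need (5, 3) fits (5, 3); releases (1, 1), pool now (6, 4)
  proc-D: need (6, 4) fits (6, 4); releases (0, 2), pool now (6, 6)
  proc-C: need (4, 4) fits (6, 6); releases (1, 1), pool now (7, 7)


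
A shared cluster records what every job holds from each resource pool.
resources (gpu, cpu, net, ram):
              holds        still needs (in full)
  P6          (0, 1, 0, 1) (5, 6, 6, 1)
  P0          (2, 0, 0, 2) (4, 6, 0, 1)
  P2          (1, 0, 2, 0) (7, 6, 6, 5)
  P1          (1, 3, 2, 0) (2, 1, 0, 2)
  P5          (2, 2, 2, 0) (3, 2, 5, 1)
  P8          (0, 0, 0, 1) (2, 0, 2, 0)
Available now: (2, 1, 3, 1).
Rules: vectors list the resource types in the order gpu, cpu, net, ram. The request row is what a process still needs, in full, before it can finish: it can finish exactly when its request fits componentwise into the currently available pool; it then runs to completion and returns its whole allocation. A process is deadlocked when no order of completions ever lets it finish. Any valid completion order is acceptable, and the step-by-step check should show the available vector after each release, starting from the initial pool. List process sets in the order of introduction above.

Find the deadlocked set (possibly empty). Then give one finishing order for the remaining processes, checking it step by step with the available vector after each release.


No process is deadlocked.
Key observation: starting with P8, each completion frees enough for the next — no one is permanently blocked.
One completion order for the rest: P8, P1, P5, P0, P6, P2. Step-by-step check:
  pool = (2, 1, 3, 1)
  P8 needs (2, 0, 2, 0) <= (2, 1, 3, 1) -> finishes; pool += (0, 0, 0, 1) = (2, 1, 3, 2)
  P1 needs (2, 1, 0, 2) <= (2, 1, 3, 2) -> finishes; pool += (1, 3, 2, 0) = (3, 4, 5, 2)
  P5 needs (3, 2, 5, 1) <= (3, 4, 5, 2) -> finishes; pool += (2, 2, 2, 0) = (5, 6, 7, 2)
  P0 needs (4, 6, 0, 1) <= (5, 6, 7, 2) -> finishes; pool += (2, 0, 0, 2) = (7, 6, 7, 4)
  P6 needs (5, 6, 6, 1) <= (7, 6, 7, 4) -> finishes; pool += (0, 1, 0, 1) = (7, 7, 7, 5)
  P2 needs (7, 6, 6, 5) <= (7, 7, 7, 5) -> finishes; pool += (1, 0, 2, 0) = (8, 7, 9, 5)


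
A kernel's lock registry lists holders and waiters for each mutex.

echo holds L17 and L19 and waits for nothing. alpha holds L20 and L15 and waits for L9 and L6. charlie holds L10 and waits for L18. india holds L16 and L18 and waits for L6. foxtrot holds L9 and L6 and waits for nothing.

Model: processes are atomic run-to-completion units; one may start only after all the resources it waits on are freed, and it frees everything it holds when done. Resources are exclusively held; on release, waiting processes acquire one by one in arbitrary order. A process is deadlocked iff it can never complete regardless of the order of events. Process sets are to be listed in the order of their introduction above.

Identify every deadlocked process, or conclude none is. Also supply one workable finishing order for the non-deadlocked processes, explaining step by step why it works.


Nothing here is deadlocked.
Key observation: the wait graph is acyclic; completion cascades from the unblocked processes through everyone else.
The rest can finish in the order foxtrot, echo, alpha, india, charlie.
Check, step by step:
  run foxtrot (it waits on nothing); releases L9 and L6
  run echo (it waits on nothing); releases L17 and L19
  run alpha (all its waits — L9 and L6 — are resolved); releases L20 and L15
  run india (all its waits — L6 — are resolved); releases L16 and L18
  run charlie (all its waits — L18 — are resolved); releases L10


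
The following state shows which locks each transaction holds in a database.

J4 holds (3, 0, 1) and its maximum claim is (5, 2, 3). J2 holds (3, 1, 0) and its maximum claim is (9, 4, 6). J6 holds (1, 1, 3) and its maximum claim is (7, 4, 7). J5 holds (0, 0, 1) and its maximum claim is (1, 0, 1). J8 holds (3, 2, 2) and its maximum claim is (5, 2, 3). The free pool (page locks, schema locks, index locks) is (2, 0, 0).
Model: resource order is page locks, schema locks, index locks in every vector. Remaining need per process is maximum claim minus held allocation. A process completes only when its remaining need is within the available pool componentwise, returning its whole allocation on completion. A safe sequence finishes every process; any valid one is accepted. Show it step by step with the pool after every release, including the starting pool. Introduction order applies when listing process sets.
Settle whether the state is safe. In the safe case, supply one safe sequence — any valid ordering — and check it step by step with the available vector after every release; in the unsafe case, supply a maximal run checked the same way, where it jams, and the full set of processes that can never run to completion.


The state is UNSAFE.
Key observation: the wall is schema locks: completing J5, J8, J4 brings the pool only to (8, 2, 4), and all the rest need more.
Going as far as possible: J5, J8, J4; after that, nothing fits. Check, step by step:
  pool = (2, 0, 0)
  J5 needs (1, 0, 0) <= (2, 0, 0) -> finishes; pool += (0, 0, 1) = (2, 0, 1)
  J8 needs (2, 0, 1) <= (2, 0, 1) -> finishes; pool += (3, 2, 2) = (5, 2, 3)
  J4 needs (2, 2, 2) <= (5, 2, 3) -> finishes; pool += (3, 0, 1) = (8, 2, 4)
  J2 still needs (6, 3, 6) but only (8, 2, 4) is free — short on schema locks and index locks
  J6 still needs (6, 3, 4) but only (8, 2, 4) is free — short on schema locks
Never able to finish: J2 and J6.


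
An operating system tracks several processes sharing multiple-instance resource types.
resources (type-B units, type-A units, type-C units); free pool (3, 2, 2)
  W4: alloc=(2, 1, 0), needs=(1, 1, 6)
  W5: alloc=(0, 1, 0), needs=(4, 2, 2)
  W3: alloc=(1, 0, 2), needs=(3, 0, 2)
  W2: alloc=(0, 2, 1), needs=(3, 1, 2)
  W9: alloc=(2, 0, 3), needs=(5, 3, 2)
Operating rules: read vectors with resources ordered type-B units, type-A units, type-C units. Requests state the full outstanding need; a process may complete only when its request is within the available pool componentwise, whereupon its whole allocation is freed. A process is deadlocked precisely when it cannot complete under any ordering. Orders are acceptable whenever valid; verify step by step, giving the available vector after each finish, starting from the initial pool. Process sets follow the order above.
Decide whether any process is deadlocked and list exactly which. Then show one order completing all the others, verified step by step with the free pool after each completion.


Deadlocked: W4 and W9.
Key observation: after W3, W5, W2 the pool peaks at (4, 5, 5), and each blocked process is short somewhere: W4 on type-C units; W9 on type-B units.
One completion order for the rest: W3, W5, W2. Check, step by step:
  pool = (3, 2, 2)
  W3: need (3, 0, 2) fits (3, 2, 2); releases (1, 0, 2), pool now (4, 2, 4)
  W5: need (4, 2, 2) fits (4, 2, 4); releases (0, 1, 0), pool now (4, 3, 4)
  W2: need (3, 1, 2) fits (4, 3, 4); releases (0, 2, 1), pool now (4, 5, 5)
The stuck group stays short no matter what:
  blocked: W4 wants (1, 1, 6), pool (4, 5, 5) — not enough type-C units
  blocked: W9 wants (5, 3, 2), pool (4, 5, 5) — not enough type-B units


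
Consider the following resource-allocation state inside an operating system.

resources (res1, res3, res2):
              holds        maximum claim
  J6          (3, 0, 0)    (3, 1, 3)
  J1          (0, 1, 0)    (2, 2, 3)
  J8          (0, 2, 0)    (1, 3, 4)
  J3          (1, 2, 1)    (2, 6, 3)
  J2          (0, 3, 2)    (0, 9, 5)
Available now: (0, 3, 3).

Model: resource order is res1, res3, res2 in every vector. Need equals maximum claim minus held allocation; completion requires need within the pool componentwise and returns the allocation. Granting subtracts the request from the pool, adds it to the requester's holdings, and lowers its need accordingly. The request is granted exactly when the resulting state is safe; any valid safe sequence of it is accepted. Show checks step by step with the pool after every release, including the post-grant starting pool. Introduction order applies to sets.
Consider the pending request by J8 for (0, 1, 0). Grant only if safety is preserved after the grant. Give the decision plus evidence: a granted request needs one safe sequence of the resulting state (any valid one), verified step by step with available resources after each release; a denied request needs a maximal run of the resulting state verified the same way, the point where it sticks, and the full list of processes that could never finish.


DENY: after the grant no complete ordering would exist.
Key observation: after J6, J1 the pool peaks at (3, 3, 3), and each blocked process is short somewhere: J8 on res2; J3 on res3; J2 on res3.
Pretend the grant happened; the run J6, J1 goes as far as possible. Check, step by step:
  pool = (0, 2, 3)
  run J6 (needs (0, 1, 3), free (0, 2, 3)); after release of (3, 0, 0) the pool is (3, 2, 3)
  run J1 (needs (2, 1, 3), free (3, 2, 3)); after release of (0, 1, 0) the pool is (3, 3, 3)
  blocked: J8 wants (1, 0, 4), pool (3, 3, 3) — not enough res2
  blocked: J3 wants (1, 4, 2), pool (3, 3, 3) — not enough res3
  blocked: J2 wants (0, 6, 3), pool (3, 3, 3) — not enough res3
Post-grant, the permanently blocked set is J8, J3 and J2.


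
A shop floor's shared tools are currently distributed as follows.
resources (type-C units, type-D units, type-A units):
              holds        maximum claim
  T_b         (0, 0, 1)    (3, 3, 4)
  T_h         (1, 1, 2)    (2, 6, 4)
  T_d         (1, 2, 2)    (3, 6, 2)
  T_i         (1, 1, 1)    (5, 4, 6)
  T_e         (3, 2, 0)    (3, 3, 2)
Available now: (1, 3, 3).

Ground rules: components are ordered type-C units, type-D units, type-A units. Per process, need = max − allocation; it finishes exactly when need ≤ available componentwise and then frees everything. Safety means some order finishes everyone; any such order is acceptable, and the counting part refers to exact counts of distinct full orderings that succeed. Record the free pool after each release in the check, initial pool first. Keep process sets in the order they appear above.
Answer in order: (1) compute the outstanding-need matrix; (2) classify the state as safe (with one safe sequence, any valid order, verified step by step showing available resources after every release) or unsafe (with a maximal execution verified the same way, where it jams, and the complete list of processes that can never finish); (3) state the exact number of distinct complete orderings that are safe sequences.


(1) Need matrix, components ordered type-C units, type-D units, type-A units:
  T_b: (3, 3, 3)
  T_h: (1, 5, 2)
  T_d: (2, 4, 0)
  T_i: (4, 3, 5)
  T_e: (0, 1, 2)
(2) SAFE. One safe sequence: T_e, T_d, T_i, T_h, T_b.
Key observation: the first exact fit in this order is T_i — it needs (4, 3, 5) with (5, 7, 5) free, meeting a requested resource to the last unit.
Verifying each step:
  pool = (1, 3, 3)
  T_e needs (0, 1, 2) <= (1, 3, 3) -> finishes; pool += (3, 2, 0) = (4, 5, 3)
  T_d needs (2, 4, 0) <= (4, 5, 3) -> finishes; pool += (1, 2, 2) = (5, 7, 5)
  T_i needs (4, 3, 5) <= (5, 7, 5) -> finishes; pool += (1, 1, 1) = (6, 8, 6)
  T_h needs (1, 5, 2) <= (6, 8, 6) -> finishes; pool += (1, 1, 2) = (7, 9, 8)
  T_b needs (3, 3, 3) <= (7, 9, 8) -> finishes; pool += (0, 0, 1) = (7, 9, 9)
(3) Exactly 16 of the possible complete orderings are safe sequences.


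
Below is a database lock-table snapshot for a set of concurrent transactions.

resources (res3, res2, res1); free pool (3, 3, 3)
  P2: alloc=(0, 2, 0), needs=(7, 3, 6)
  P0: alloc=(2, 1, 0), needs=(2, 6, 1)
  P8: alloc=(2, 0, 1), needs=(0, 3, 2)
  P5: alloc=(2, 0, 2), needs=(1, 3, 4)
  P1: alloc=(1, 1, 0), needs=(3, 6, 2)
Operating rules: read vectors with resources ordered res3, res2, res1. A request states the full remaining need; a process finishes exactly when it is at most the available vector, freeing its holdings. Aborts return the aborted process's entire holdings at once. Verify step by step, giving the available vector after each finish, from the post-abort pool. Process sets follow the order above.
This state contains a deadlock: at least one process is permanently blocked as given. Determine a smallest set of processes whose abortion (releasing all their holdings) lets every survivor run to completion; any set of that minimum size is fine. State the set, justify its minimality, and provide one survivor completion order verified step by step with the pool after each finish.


Abort P1.
Key observation: aborting P1 returns (1, 1, 0), and P0 — hopeless before — runs at step 4 with the returned capacity in the pool.
No smaller set exists: with zero aborts the deadlock remains.
One survivor order: P8, P5, P2, P0. Walking it through (post-abort pool first):
  pool = (4, 4, 3)
  P8: need (0, 3, 2) fits (4, 4, 3); releases (2, 0, 1), pool now (6, 4, 4)
  P5: need (1, 3, 4) fits (6, 4, 4); releases (2, 0, 2), pool now (8, 4, 6)
  P2: need (7, 3, 6) fits (8, 4, 6); releases (0, 2, 0), pool now (8, 6, 6)
  P0: need (2, 6, 1) fits (8, 6, 6); releases (2, 1, 0), pool now (10, 7, 6)
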